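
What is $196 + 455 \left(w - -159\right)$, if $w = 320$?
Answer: $218141$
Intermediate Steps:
$196 + 455 \left(w - -159\right) = 196 + 455 \left(320 - -159\right) = 196 + 455 \left(320 + 159\right) = 196 + 455 \cdot 479 = 196 + 217945 = 218141$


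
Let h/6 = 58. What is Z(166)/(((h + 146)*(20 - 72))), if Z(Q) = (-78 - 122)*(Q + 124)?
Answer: 7250/3211 ≈ 2.2579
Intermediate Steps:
h = 348 (h = 6*58 = 348)
Z(Q) = -24800 - 200*Q (Z(Q) = -200*(124 + Q) = -24800 - 200*Q)
Z(166)/(((h + 146)*(20 - 72))) = (-24800 - 200*166)/(((348 + 146)*(20 - 72))) = (-24800 - 33200)/((494*(-52))) = -58000/(-25688) = -58000*(-1/25688) = 7250/3211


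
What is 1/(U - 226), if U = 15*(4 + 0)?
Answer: -1/166 ≈ -0.0060241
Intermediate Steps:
U = 60 (U = 15*4 = 60)
1/(U - 226) = 1/(60 - 226) = 1/(-166) = -1/166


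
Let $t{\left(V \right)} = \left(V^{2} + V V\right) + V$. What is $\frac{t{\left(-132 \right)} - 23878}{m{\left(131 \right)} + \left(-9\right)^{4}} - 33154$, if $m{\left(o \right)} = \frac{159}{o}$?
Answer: $- \frac{14249708161}{429825} \approx -33152.0$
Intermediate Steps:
$t{\left(V \right)} = V + 2 V^{2}$ ($t{\left(V \right)} = \left(V^{2} + V^{2}\right) + V = 2 V^{2} + V = V + 2 V^{2}$)
$\frac{t{\left(-132 \right)} - 23878}{m{\left(131 \right)} + \left(-9\right)^{4}} - 33154 = \frac{- 132 \left(1 + 2 \left(-132\right)\right) - 23878}{\frac{159}{131} + \left(-9\right)^{4}} - 33154 = \frac{- 132 \left(1 - 264\right) - 23878}{159 \cdot \frac{1}{131} + 6561} - 33154 = \frac{\left(-132\right) \left(-263\right) - 23878}{\frac{159}{131} + 6561} - 33154 = \frac{34716 - 23878}{\frac{859650}{131}} - 33154 = 10838 \cdot \frac{131}{859650} - 33154 = \frac{709889}{429825} - 33154 = - \frac{14249708161}{429825}$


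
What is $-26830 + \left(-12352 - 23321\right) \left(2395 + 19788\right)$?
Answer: $-791360989$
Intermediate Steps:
$-26830 + \left(-12352 - 23321\right) \left(2395 + 19788\right) = -26830 - 791334159 = -791360989$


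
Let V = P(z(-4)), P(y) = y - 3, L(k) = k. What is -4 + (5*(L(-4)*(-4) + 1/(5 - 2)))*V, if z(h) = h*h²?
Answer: -16427/3 ≈ -5475.7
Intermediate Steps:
z(h) = h³
P(y) = -3 + y
V = -67 (V = -3 + (-4)³ = -3 - 64 = -67)
-4 + (5*(L(-4)*(-4) + 1/(5 - 2)))*V = -4 + (5*(-4*(-4) + 1/(5 - 2)))*(-67) = -4 + (5*(16 + 1/3))*(-67) = -4 + (5*(16 + ⅓))*(-67) = -4 + (5*(49/3))*(-67) = -4 + (245/3)*(-67) = -4 - 16415/3 = -16427/3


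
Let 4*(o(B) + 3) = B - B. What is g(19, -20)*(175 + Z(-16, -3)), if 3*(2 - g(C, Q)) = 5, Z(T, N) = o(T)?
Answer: 172/3 ≈ 57.333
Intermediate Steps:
o(B) = -3 (o(B) = -3 + (B - B)/4 = -3 + (¼)*0 = -3 + 0 = -3)
Z(T, N) = -3
g(C, Q) = ⅓ (g(C, Q) = 2 - ⅓*5 = 2 - 5/3 = ⅓)
g(19, -20)*(175 + Z(-16, -3)) = (175 - 3)/3 = (⅓)*172 = 172/3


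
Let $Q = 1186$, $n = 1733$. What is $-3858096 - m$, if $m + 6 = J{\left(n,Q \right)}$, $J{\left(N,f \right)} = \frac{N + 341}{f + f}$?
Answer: $- \frac{4575695777}{1186} \approx -3.8581 \cdot 10^{6}$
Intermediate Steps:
$J{\left(N,f \right)} = \frac{341 + N}{2 f}$
$m = - \frac{6079}{1186}$ ($m = -6 + \frac{341 + 1733}{2 \cdot 1186} = -6 + \frac{1}{2} \cdot \frac{1}{1186} \cdot 2074 = -6 + \frac{1037}{1186} = - \frac{6079}{1186} \approx -5.1256$)
$-3858096 - m = -3858096 - - \frac{6079}{1186} = -3858096 + \frac{6079}{1186} = - \frac{4575695777}{1186}$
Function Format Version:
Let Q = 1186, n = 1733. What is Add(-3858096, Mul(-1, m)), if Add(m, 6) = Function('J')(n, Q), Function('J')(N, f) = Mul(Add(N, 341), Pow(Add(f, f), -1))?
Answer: Rational(-4575695777, 1186) ≈ -3.8581e+6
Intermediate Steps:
Function('J')(N, f) = Mul(Rational(1, 2), Pow(f, -1), Add(341, N)) (Function('J')(N, f) = Mul(Add(341, N), Pow(Mul(2, f), -1)) = Mul(Add(341, N), Mul(Rational(1, 2), Pow(f, -1))) = Mul(Rational(1, 2), Pow(f, -1), Add(341, N)))
m = Rational(-6079, 1186) (m = Add(-6, Mul(Rational(1, 2), Pow(1186, -1), Add(341, 1733))) = Add(-6, Mul(Rational(1, 2), Rational(1, 1186), 2074)) = Add(-6, Rational(1037, 1186)) = Rational(-6079, 1186) ≈ -5.1256)
Add(-3858096, Mul(-1, m)) = Add(-3858096, Mul(-1, Rational(-6079, 1186))) = Add(-3858096, Rational(6079, 1186)) = Rational(-4575695777, 1186)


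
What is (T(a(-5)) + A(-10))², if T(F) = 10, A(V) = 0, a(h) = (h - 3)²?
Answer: 100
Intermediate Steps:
a(h) = (-3 + h)²
(T(a(-5)) + A(-10))² = (10 + 0)² = 10² = 100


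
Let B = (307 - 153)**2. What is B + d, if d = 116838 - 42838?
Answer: 97716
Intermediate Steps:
B = 23716 (B = 154**2 = 23716)
d = 74000
B + d = 23716 + 74000 = 97716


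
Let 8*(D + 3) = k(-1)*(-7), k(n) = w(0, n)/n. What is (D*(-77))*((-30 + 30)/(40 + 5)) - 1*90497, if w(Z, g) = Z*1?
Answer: -90497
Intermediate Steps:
w(Z, g) = Z
k(n) = 0 (k(n) = 0/n = 0)
D = -3 (D = -3 + (0*(-7))/8 = -3 + (⅛)*0 = -3 + 0 = -3)
(D*(-77))*((-30 + 30)/(40 + 5)) - 1*90497 = (-3*(-77))*((-30 + 30)/(40 + 5)) - 1*90497 = 231*(0/45) - 90497 = 231*(0*(1/45)) - 90497 = 231*0 - 90497 = 0 - 90497 = -90497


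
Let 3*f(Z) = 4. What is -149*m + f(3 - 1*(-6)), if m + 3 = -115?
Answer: 52750/3 ≈ 17583.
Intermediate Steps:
m = -118 (m = -3 - 115 = -118)
f(Z) = 4/3 (f(Z) = (1/3)*4 = 4/3)
-149*m + f(3 - 1*(-6)) = -149*(-118) + 4/3 = 17582 + 4/3 = 52750/3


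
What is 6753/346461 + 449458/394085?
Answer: 52793641381/45511694395 ≈ 1.1600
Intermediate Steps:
6753/346461 + 449458/394085 = 6753*(1/346461) + 449458*(1/394085) = 2251/115487 + 449458/394085 = 52793641381/45511694395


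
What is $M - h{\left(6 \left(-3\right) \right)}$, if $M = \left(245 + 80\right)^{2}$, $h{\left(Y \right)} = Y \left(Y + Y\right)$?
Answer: $104977$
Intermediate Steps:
$h{\left(Y \right)} = 2 Y^{2}$ ($h{\left(Y \right)} = Y 2 Y = 2 Y^{2}$)
$M = 105625$ ($M = 325^{2} = 105625$)
$M - h{\left(6 \left(-3\right) \right)} = 105625 - 2 \left(6 \left(-3\right)\right)^{2} = 105625 - 2 \left(-18\right)^{2} = 105625 - 2 \cdot 324 = 105625 - 648 = 104977$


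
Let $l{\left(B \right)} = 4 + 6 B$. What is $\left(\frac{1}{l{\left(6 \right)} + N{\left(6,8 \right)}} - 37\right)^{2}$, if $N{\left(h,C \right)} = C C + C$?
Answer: $\frac{17164449}{12544} \approx 1368.3$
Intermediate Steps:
$N{\left(h,C \right)} = C + C^{2}$ ($N{\left(h,C \right)} = C^{2} + C = C + C^{2}$)
$\left(\frac{1}{l{\left(6 \right)} + N{\left(6,8 \right)}} - 37\right)^{2} = \left(\frac{1}{\left(4 + 6 \cdot 6\right) + 8 \left(1 + 8\right)} - 37\right)^{2} = \left(\frac{1}{\left(4 + 36\right) + 8 \cdot 9} - 37\right)^{2} = \left(\frac{1}{40 + 72} - 37\right)^{2} = \left(\frac{1}{112} - 37\right)^{2} = \left(- \frac{4143}{112}\right)^{2} = \frac{17164449}{12544}$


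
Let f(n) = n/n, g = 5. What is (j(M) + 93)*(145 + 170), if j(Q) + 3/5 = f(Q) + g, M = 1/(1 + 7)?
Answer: 30996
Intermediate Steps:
f(n) = 1
M = 1/8 ≈ 0.12500
j(Q) = 27/5 (j(Q) = -3/5 + (1 + 5) = -3/5 + 6 = 27/5)
(j(M) + 93)*(145 + 170) = (27/5 + 93)*(145 + 170) = (492/5)*315 = 30996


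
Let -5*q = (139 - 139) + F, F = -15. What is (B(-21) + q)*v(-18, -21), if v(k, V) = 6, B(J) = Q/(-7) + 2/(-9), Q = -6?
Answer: 458/21 ≈ 21.810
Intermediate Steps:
B(J) = 40/63 (B(J) = -6/(-7) + 2/(-9) = -6*(-⅐) + 2*(-⅑) = 6/7 - 2/9 = 40/63)
q = 3 (q = -((139 - 139) - 15)/5 = -(0 - 15)/5 = -⅕*(-15) = 3)
(B(-21) + q)*v(-18, -21) = (40/63 + 3)*6 = (229/63)*6 = 458/21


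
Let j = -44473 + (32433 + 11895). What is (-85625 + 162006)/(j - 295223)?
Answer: -76381/295368 ≈ -0.25860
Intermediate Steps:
j = -145 (j = -44473 + 44328 = -145)
(-85625 + 162006)/(j - 295223) = (-85625 + 162006)/(-145 - 295223) = 76381/(-295368) = 76381*(-1/295368) = -76381/295368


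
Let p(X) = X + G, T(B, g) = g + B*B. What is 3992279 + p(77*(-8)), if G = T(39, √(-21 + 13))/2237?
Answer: 8929351652/2237 + 2*I*√2/2237 ≈ 3.9917e+6 + 0.0012644*I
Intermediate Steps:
T(B, g) = g + B²
G = 1521/2237 + 2*I*√2/2237 (G = (√(-21 + 13) + 39²)/2237 = (√(-8) + 1521)*(1/2237) = (2*I*√2 + 1521)*(1/2237) = (1521 + 2*I*√2)*(1/2237) = 1521/2237 + 2*I*√2/2237 ≈ 0.67993 + 0.0012644*I)
p(X) = 1521/2237 + X + 2*I*√2/2237 (p(X) = X + (1521/2237 + 2*I*√2/2237) = 1521/2237 + X + 2*I*√2/2237)
3992279 + p(77*(-8)) = 3992279 + (1521/2237 + 77*(-8) + 2*I*√2/2237) = 3992279 + (1521/2237 - 616 + 2*I*√2/2237) = 3992279 + (-1376471/2237 + 2*I*√2/2237) = 8929351652/2237 + 2*I*√2/2237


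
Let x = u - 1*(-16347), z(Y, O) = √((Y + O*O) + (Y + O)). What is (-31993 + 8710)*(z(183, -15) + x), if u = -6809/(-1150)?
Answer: -438499425897/1150 ≈ -3.8130e+8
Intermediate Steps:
u = 6809/1150 (u = -6809*(-1/1150) = 6809/1150 ≈ 5.9209)
z(Y, O) = √(O + O² + 2*Y) (z(Y, O) = √((Y + O²) + (O + Y)) = √(O + O² + 2*Y))
x = 18805859/1150 (x = 6809/1150 - 1*(-16347) = 6809/1150 + 16347 = 18805859/1150 ≈ 16353.)
(-31993 + 8710)*(z(183, -15) + x) = (-31993 + 8710)*(√(-15 + (-15)² + 2*183) + 18805859/1150) = -23283*(√(-15 + 225 + 366) + 18805859/1150) = -23283*(√576 + 18805859/1150) = -23283*(24 + 18805859/1150) = -23283*18833459/1150 = -438499425897/1150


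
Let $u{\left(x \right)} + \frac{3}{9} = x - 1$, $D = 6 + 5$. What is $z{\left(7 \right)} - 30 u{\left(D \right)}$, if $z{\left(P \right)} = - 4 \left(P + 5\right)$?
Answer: $-338$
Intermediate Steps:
$z{\left(P \right)} = -20 - 4 P$ ($z{\left(P \right)} = - 4 \left(5 + P\right) = -20 - 4 P$)
$D = 11$
$u{\left(x \right)} = - \frac{4}{3} + x$ ($u{\left(x \right)} = - \frac{1}{3} + \left(x - 1\right) = - \frac{1}{3} + \left(-1 + x\right) = - \frac{4}{3} + x$)
$z{\left(7 \right)} - 30 u{\left(D \right)} = \left(-20 - 28\right) - 30 \left(- \frac{4}{3} + 11\right) = \left(-20 - 28\right) - 290 = -48 - 290 = -338$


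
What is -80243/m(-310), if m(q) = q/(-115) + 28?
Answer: -1845589/706 ≈ -2614.1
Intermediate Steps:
m(q) = 28 - q/115 (m(q) = q*(-1/115) + 28 = -q/115 + 28 = 28 - q/115)
-80243/m(-310) = -80243/(28 - 1/115*(-310)) = -80243/(28 + 62/23) = -80243/706/23 = -80243*23/706 = -1845589/706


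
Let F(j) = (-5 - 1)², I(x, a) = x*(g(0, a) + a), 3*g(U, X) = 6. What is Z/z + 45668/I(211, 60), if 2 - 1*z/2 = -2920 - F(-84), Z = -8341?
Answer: 80527463/38696556 ≈ 2.0810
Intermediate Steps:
g(U, X) = 2 (g(U, X) = (⅓)*6 = 2)
I(x, a) = x*(2 + a)
F(j) = 36 (F(j) = (-6)² = 36)
z = 5916 (z = 4 - 2*(-2920 - 1*36) = 4 - 2*(-2920 - 36) = 4 - 2*(-2956) = 4 + 5912 = 5916)
Z/z + 45668/I(211, 60) = -8341/5916 + 45668/((211*(2 + 60))) = -8341*1/5916 + 45668/((211*62)) = -8341/5916 + 45668/13082 = -8341/5916 + 45668*(1/13082) = -8341/5916 + 22834/6541 = 80527463/38696556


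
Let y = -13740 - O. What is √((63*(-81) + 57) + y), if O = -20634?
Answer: 2*√462 ≈ 42.988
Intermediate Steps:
y = 6894 (y = -13740 - 1*(-20634) = -13740 + 20634 = 6894)
√((63*(-81) + 57) + y) = √((63*(-81) + 57) + 6894) = √((-5103 + 57) + 6894) = √(-5046 + 6894) = √1848 = 2*√462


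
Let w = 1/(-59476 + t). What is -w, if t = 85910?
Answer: -1/26434 ≈ -3.7830e-5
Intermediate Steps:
w = 1/26434 (w = 1/(-59476 + 85910) = 1/26434 ≈ 3.7830e-5)
-w = -1*1/26434 = -1/26434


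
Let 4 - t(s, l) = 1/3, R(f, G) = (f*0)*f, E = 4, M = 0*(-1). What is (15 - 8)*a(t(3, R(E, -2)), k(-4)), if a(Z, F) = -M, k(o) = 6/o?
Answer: 0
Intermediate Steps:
M = 0
R(f, G) = 0 (R(f, G) = 0*f = 0)
t(s, l) = 11/3 (t(s, l) = 4 - 1/3 = 11/3)
a(Z, F) = 0 (a(Z, F) = -1*0 = 0)
(15 - 8)*a(t(3, R(E, -2)), k(-4)) = (15 - 8)*0 = 7*0 = 0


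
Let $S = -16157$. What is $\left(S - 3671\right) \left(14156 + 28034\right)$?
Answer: $-836543320$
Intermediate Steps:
$\left(S - 3671\right) \left(14156 + 28034\right) = \left(-16157 - 3671\right) \left(14156 + 28034\right) = \left(-19828\right) 42190 = -836543320$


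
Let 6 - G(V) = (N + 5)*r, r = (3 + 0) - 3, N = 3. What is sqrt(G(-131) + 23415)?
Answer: sqrt(23421) ≈ 153.04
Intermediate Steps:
r = 0 (r = 3 - 3 = 0)
G(V) = 6 (G(V) = 6 - (3 + 5)*0 = 6 - 8*0 = 6 - 1*0 = 6 + 0 = 6)
sqrt(G(-131) + 23415) = sqrt(6 + 23415) = sqrt(23421)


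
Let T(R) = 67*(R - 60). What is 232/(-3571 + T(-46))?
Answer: -232/10673 ≈ -0.021737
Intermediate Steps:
T(R) = -4020 + 67*R (T(R) = 67*(-60 + R) = -4020 + 67*R)
232/(-3571 + T(-46)) = 232/(-3571 + (-4020 + 67*(-46))) = 232/(-3571 + (-4020 - 3082)) = 232/(-3571 - 7102) = 232/(-10673) = 232*(-1/10673) = -232/10673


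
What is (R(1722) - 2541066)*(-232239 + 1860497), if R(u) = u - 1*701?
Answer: -4135848591610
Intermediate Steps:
R(u) = -701 + u (R(u) = u - 701 = -701 + u)
(R(1722) - 2541066)*(-232239 + 1860497) = ((-701 + 1722) - 2541066)*(-232239 + 1860497) = (1021 - 2541066)*1628258 = -2540045*1628258 = -4135848591610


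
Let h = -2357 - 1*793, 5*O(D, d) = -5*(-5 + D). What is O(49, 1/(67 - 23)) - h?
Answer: 3106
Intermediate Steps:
O(D, d) = 5 - D (O(D, d) = (-5*(-5 + D))/5 = (25 - 5*D)/5 = 5 - D)
h = -3150 (h = -2357 - 793 = -3150)
O(49, 1/(67 - 23)) - h = (5 - 1*49) - 1*(-3150) = (5 - 49) + 3150 = -44 + 3150 = 3106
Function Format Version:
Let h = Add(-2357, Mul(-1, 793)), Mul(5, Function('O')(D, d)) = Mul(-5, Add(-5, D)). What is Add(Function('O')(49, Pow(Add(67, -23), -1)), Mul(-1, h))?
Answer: 3106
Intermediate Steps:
Function('O')(D, d) = Add(5, Mul(-1, D)) (Function('O')(D, d) = Mul(Rational(1, 5), Mul(-5, Add(-5, D))) = Mul(Rational(1, 5), Add(25, Mul(-5, D))) = Add(5, Mul(-1, D)))
h = -3150 (h = Add(-2357, -793) = -3150)
Add(Function('O')(49, Pow(Add(67, -23), -1)), Mul(-1, h)) = Add(Add(5, Mul(-1, 49)), Mul(-1, -3150)) = Add(Add(5, -49), 3150) = Add(-44, 3150) = 3106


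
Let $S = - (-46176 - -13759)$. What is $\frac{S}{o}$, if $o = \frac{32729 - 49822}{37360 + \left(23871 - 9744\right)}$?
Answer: $- \frac{1669054079}{17093} \approx -97646.0$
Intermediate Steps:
$S = 32417$ ($S = - (-46176 + 13759) = \left(-1\right) \left(-32417\right) = 32417$)
$o = - \frac{17093}{51487}$ ($o = - \frac{17093}{37360 + \left(23871 - 9744\right)} = - \frac{17093}{37360 + 14127} = - \frac{17093}{51487} \approx -0.33199$)
$\frac{S}{o} = \frac{32417}{- \frac{17093}{51487}} = 32417 \left(- \frac{51487}{17093}\right) = - \frac{1669054079}{17093}$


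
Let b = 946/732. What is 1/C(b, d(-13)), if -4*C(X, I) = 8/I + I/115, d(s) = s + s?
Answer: 2990/399 ≈ 7.4937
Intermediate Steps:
d(s) = 2*s
b = 473/366 (b = 946*(1/732) = 473/366 ≈ 1.2923)
C(X, I) = -2/I - I/460 (C(X, I) = -(8/I + I/115)/4 = -2/I - I/460)
1/C(b, d(-13)) = 1/(-2/(2*(-13)) - (-13)/230) = 1/(-2/(-26) - 1/460*(-26)) = 1/(-2*(-1/26) + 13/230) = 1/(1/13 + 13/230) = 1/(399/2990) = 2990/399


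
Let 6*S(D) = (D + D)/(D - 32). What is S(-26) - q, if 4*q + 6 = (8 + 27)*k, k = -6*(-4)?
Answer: -36253/174 ≈ -208.35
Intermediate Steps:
k = 24
S(D) = D/(3*(-32 + D)) (S(D) = ((D + D)/(D - 32))/6 = ((2*D)/(-32 + D))/6 = (2*D/(-32 + D))/6 = D/(3*(-32 + D)))
q = 417/2 (q = -3/2 + ((8 + 27)*24)/4 = -3/2 + (35*24)/4 = -3/2 + (¼)*840 = -3/2 + 210 = 417/2 ≈ 208.50)
S(-26) - q = (⅓)*(-26)/(-32 - 26) - 1*417/2 = (⅓)*(-26)/(-58) - 417/2 = (⅓)*(-26)*(-1/58) - 417/2 = 13/87 - 417/2 = -36253/174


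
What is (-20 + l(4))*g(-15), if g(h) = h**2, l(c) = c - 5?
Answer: -4725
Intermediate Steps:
l(c) = -5 + c
(-20 + l(4))*g(-15) = (-20 + (-5 + 4))*(-15)**2 = (-20 - 1)*225 = -21*225 = -4725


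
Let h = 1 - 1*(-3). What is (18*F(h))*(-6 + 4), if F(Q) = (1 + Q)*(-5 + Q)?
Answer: 180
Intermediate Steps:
h = 4 (h = 1 + 3 = 4)
(18*F(h))*(-6 + 4) = (18*(-5 + 4² - 4*4))*(-6 + 4) = (18*(-5 + 16 - 16))*(-2) = (18*(-5))*(-2) = -90*(-2) = 180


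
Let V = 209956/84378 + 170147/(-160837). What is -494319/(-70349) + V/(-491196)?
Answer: 1647582386632324367885/234475756246650456972 ≈ 7.0267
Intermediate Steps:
V = 9706014803/6785552193 (V = 209956*(1/84378) + 170147*(-1/160837) = 104978/42189 - 170147/160837 = 9706014803/6785552193 ≈ 1.4304)
-494319/(-70349) + V/(-491196) = -494319/(-70349) + (9706014803/6785552193)/(-491196) = -494319*(-1/70349) + (9706014803/6785552193)*(-1/491196) = 494319/70349 - 9706014803/3333036094992828 = 1647582386632324367885/234475756246650456972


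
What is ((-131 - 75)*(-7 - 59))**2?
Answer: 184851216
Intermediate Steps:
((-131 - 75)*(-7 - 59))**2 = (-206*(-66))**2 = 13596**2 = 184851216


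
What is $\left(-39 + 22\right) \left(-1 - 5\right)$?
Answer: $102$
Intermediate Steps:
$\left(-39 + 22\right) \left(-1 - 5\right) = \left(-17\right) \left(-6\right) = 102$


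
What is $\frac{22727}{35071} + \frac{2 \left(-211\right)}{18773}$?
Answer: $\frac{411854009}{658387883} \approx 0.62555$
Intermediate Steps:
$\frac{22727}{35071} + \frac{2 \left(-211\right)}{18773} = 22727 \cdot \frac{1}{35071} - \frac{422}{18773} = \frac{22727}{35071} - \frac{422}{18773} = \frac{411854009}{658387883}$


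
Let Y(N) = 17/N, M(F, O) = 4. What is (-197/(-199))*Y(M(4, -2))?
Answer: 3349/796 ≈ 4.2073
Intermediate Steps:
(-197/(-199))*Y(M(4, -2)) = (-197/(-199))*(17/4) = (-197*(-1/199))*(17*(¼)) = (197/199)*(17/4) = 3349/796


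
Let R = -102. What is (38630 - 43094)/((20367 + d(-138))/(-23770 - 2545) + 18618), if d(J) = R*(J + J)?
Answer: -39156720/163294717 ≈ -0.23979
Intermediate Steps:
d(J) = -204*J (d(J) = -102*(J + J) = -204*J)
(38630 - 43094)/((20367 + d(-138))/(-23770 - 2545) + 18618) = (38630 - 43094)/((20367 - 204*(-138))/(-23770 - 2545) + 18618) = -4464/((20367 + 28152)/(-26315) + 18618) = -4464/(48519*(-1/26315) + 18618) = -4464/(-48519/26315 + 18618) = -4464/489884151/26315 = -4464*26315/489884151 = -39156720/163294717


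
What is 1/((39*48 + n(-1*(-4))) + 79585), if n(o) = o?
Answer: 1/81461 ≈ 1.2276e-5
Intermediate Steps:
1/((39*48 + n(-1*(-4))) + 79585) = 1/((39*48 - 1*(-4)) + 79585) = 1/((1872 + 4) + 79585) = 1/(1876 + 79585) = 1/81461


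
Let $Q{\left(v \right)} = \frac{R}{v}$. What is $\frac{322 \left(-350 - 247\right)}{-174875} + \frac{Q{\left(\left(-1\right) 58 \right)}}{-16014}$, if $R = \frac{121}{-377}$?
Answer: $\frac{67313044585141}{61234601434500} \approx 1.0993$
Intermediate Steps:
$R = - \frac{121}{377}$ ($R = 121 \left(- \frac{1}{377}\right) = - \frac{121}{377} \approx -0.32095$)
$Q{\left(v \right)} = - \frac{121}{377 v}$
$\frac{322 \left(-350 - 247\right)}{-174875} + \frac{Q{\left(\left(-1\right) 58 \right)}}{-16014} = \frac{322 \left(-350 - 247\right)}{-174875} + \frac{\left(- \frac{121}{377}\right) \frac{1}{\left(-1\right) 58}}{-16014} = 322 \left(-597\right) \left(- \frac{1}{174875}\right) + - \frac{121}{377 \left(-58\right)} \left(- \frac{1}{16014}\right) = \left(-192234\right) \left(- \frac{1}{174875}\right) + \left(- \frac{121}{377}\right) \left(- \frac{1}{58}\right) \left(- \frac{1}{16014}\right) = \frac{192234}{174875} + \frac{121}{21866} \left(- \frac{1}{16014}\right) = \frac{192234}{174875} - \frac{121}{350162124} = \frac{67313044585141}{61234601434500}$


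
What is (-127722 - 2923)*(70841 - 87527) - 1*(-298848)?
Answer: 2180241318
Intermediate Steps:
(-127722 - 2923)*(70841 - 87527) - 1*(-298848) = -130645*(-16686) + 298848 = 2179942470 + 298848 = 2180241318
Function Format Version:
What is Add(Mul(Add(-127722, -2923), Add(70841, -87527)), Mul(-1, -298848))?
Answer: 2180241318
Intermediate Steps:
Add(Mul(Add(-127722, -2923), Add(70841, -87527)), Mul(-1, -298848)) = Add(Mul(-130645, -16686), 298848) = Add(2179942470, 298848) = 2180241318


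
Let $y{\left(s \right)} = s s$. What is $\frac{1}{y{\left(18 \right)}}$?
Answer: $\frac{1}{324} \approx 0.0030864$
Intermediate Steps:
$y{\left(s \right)} = s^{2}$
$\frac{1}{y{\left(18 \right)}} = \frac{1}{18^{2}} = \frac{1}{324}$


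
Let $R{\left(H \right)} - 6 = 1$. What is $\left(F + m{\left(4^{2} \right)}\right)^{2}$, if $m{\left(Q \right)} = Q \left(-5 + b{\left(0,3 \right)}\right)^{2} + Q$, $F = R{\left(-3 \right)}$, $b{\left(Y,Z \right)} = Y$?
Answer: $178929$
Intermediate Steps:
$R{\left(H \right)} = 7$ ($R{\left(H \right)} = 6 + 1 = 7$)
$F = 7$
$m{\left(Q \right)} = 26 Q$ ($m{\left(Q \right)} = Q \left(-5 + 0\right)^{2} + Q = Q \left(-5\right)^{2} + Q = Q 25 + Q = 25 Q + Q = 26 Q$)
$\left(F + m{\left(4^{2} \right)}\right)^{2} = \left(7 + 26 \cdot 4^{2}\right)^{2} = \left(7 + 26 \cdot 16\right)^{2} = \left(7 + 416\right)^{2} = 423^{2} = 178929$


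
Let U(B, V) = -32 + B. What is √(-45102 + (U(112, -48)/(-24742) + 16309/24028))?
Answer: I*√996263375059822412029/148625194 ≈ 212.37*I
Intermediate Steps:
√(-45102 + (U(112, -48)/(-24742) + 16309/24028)) = √(-45102 + ((-32 + 112)/(-24742) + 16309/24028)) = √(-45102 + (80*(-1/24742) + 16309*(1/24028))) = √(-45102 + (-40/12371 + 16309/24028)) = √(-45102 + 200797519/297250388) = √(-13406386202057/297250388) = I*√996263375059822412029/148625194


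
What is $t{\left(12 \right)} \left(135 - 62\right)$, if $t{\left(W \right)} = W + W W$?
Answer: $11388$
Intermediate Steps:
$t{\left(W \right)} = W + W^{2}$
$t{\left(12 \right)} \left(135 - 62\right) = 12 \left(1 + 12\right) \left(135 - 62\right) = 12 \cdot 13 \cdot 73 = 156 \cdot 73 = 11388$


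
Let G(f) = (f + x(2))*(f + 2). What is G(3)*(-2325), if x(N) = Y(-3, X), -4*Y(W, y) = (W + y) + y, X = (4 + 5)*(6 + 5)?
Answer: 2127375/4 ≈ 5.3184e+5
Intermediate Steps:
X = 99 (X = 9*11 = 99)
Y(W, y) = -y/2 - W/4 (Y(W, y) = -((W + y) + y)/4 = -(W + 2*y)/4 = -y/2 - W/4)
x(N) = -195/4 (x(N) = -1/2*99 - 1/4*(-3) = -99/2 + 3/4 = -195/4)
G(f) = (2 + f)*(-195/4 + f) (G(f) = (f - 195/4)*(f + 2) = (-195/4 + f)*(2 + f) = (2 + f)*(-195/4 + f))
G(3)*(-2325) = (-195/2 + 3**2 - 187/4*3)*(-2325) = (-195/2 + 9 - 561/4)*(-2325) = -915/4*(-2325) = 2127375/4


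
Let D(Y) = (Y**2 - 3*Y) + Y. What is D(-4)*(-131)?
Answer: -3144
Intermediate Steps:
D(Y) = Y**2 - 2*Y
D(-4)*(-131) = -4*(-2 - 4)*(-131) = -4*(-6)*(-131) = 24*(-131) = -3144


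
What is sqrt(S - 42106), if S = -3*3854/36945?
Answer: 2*I*sqrt(1596452697465)/12315 ≈ 205.2*I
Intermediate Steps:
S = -3854/12315 (S = -11562*1/36945 = -3854/12315 ≈ -0.31295)
sqrt(S - 42106) = sqrt(-3854/12315 - 42106) = sqrt(-518539244/12315) = 2*I*sqrt(1596452697465)/12315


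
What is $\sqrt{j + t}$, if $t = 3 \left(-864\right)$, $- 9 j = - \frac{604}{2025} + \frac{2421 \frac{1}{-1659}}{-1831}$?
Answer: $\frac{i \sqrt{48431056973388321029}}{136693305} \approx 50.911 i$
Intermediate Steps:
$j = \frac{609941797}{18453596175}$ ($j = - \frac{- \frac{604}{2025} + \frac{2421 \frac{1}{-1659}}{-1831}}{9} = - \frac{\left(-604\right) \frac{1}{2025} + 2421 \left(- \frac{1}{1659}\right) \left(- \frac{1}{1831}\right)}{9} = - \frac{- \frac{604}{2025} - - \frac{807}{1012543}}{9} = - \frac{- \frac{604}{2025} + \frac{807}{1012543}}{9} = \left(- \frac{1}{9}\right) \left(- \frac{609941797}{2050399575}\right) = \frac{609941797}{18453596175} \approx 0.033053$)
$t = -2592$
$\sqrt{j + t} = \sqrt{\frac{609941797}{18453596175} - 2592} = \sqrt{- \frac{47831111343803}{18453596175}} = \frac{i \sqrt{48431056973388321029}}{136693305}$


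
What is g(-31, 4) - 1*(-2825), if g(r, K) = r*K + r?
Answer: 2670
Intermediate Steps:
g(r, K) = r + K*r (g(r, K) = K*r + r = r + K*r)
g(-31, 4) - 1*(-2825) = -31*(1 + 4) - 1*(-2825) = -31*5 + 2825 = -155 + 2825 = 2670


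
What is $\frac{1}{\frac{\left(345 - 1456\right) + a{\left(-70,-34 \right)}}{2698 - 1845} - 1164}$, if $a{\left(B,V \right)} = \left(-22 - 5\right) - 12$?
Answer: $- \frac{853}{994042} \approx -0.00085811$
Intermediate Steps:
$a{\left(B,V \right)} = -39$ ($a{\left(B,V \right)} = -27 - 12 = -39$)
$\frac{1}{\frac{\left(345 - 1456\right) + a{\left(-70,-34 \right)}}{2698 - 1845} - 1164} = \frac{1}{\frac{\left(345 - 1456\right) - 39}{2698 - 1845} - 1164} = \frac{1}{\frac{\left(345 - 1456\right) - 39}{853} - 1164} = \frac{1}{\left(-1111 - 39\right) \frac{1}{853} - 1164} = \frac{1}{\left(-1150\right) \frac{1}{853} - 1164} = \frac{1}{- \frac{1150}{853} - 1164} = \frac{1}{- \frac{994042}{853}} = - \frac{853}{994042}$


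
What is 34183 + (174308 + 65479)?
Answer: 273970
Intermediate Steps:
34183 + (174308 + 65479) = 34183 + 239787 = 273970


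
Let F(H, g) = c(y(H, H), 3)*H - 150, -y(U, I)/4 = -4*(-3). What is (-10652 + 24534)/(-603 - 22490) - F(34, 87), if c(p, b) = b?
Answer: 1094582/23093 ≈ 47.399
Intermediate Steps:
y(U, I) = -48 (y(U, I) = -(-16)*(-3) = -4*12 = -48)
F(H, g) = -150 + 3*H (F(H, g) = 3*H - 150 = -150 + 3*H)
(-10652 + 24534)/(-603 - 22490) - F(34, 87) = (-10652 + 24534)/(-603 - 22490) - (-150 + 3*34) = 13882/(-23093) - (-150 + 102) = 13882*(-1/23093) - 1*(-48) = -13882/23093 + 48 = 1094582/23093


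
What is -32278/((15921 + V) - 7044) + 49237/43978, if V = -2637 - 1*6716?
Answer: 180369837/2616691 ≈ 68.931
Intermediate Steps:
V = -9353 (V = -2637 - 6716 = -9353)
-32278/((15921 + V) - 7044) + 49237/43978 = -32278/((15921 - 9353) - 7044) + 49237/43978 = -32278/(6568 - 7044) + 49237*(1/43978) = -32278/(-476) + 49237/43978 = -32278*(-1/476) + 49237/43978 = 16139/238 + 49237/43978 = 180369837/2616691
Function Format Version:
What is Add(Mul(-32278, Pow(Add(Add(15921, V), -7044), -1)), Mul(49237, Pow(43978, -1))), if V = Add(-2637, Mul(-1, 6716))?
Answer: Rational(180369837, 2616691) ≈ 68.931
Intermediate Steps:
V = -9353 (V = Add(-2637, -6716) = -9353)
Add(Mul(-32278, Pow(Add(Add(15921, V), -7044), -1)), Mul(49237, Pow(43978, -1))) = Add(Mul(-32278, Pow(Add(Add(15921, -9353), -7044), -1)), Mul(49237, Pow(43978, -1))) = Add(Mul(-32278, Pow(Add(6568, -7044), -1)), Mul(49237, Rational(1, 43978))) = Add(Mul(-32278, Pow(-476, -1)), Rational(49237, 43978)) = Add(Mul(-32278, Rational(-1, 476)), Rational(49237, 43978)) = Add(Rational(16139, 238), Rational(49237, 43978)) = Rational(180369837, 2616691)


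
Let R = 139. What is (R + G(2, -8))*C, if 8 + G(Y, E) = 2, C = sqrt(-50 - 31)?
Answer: 1197*I ≈ 1197.0*I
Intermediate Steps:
C = 9*I (C = sqrt(-81) = 9*I ≈ 9.0*I)
G(Y, E) = -6 (G(Y, E) = -8 + 2 = -6)
(R + G(2, -8))*C = (139 - 6)*(9*I) = 133*(9*I) = 1197*I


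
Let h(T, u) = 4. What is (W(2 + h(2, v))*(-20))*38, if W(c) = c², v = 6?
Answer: -27360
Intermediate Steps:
(W(2 + h(2, v))*(-20))*38 = ((2 + 4)²*(-20))*38 = (6²*(-20))*38 = (36*(-20))*38 = -720*38 = -27360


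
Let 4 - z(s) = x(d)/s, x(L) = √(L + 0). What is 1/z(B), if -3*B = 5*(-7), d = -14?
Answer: 350/1409 + 15*I*√14/2818 ≈ 0.2484 + 0.019917*I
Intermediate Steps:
x(L) = √L
B = 35/3 (B = -5*(-7)/3 = -⅓*(-35) = 35/3 ≈ 11.667)
z(s) = 4 - I*√14/s (z(s) = 4 - √(-14)/s = 4 - I*√14/s)
1/z(B) = 1/(4 - I*√14/35/3) = 1/(4 - 1*I*√14*3/35) = 1/(4 - 3*I*√14/35)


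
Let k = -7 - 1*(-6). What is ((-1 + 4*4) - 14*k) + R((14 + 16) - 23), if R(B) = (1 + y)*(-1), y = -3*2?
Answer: 34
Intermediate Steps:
y = -6
k = -1 (k = -7 + 6 = -1)
R(B) = 5 (R(B) = (1 - 6)*(-1) = -5*(-1) = 5)
((-1 + 4*4) - 14*k) + R((14 + 16) - 23) = ((-1 + 4*4) - 14*(-1)) + 5 = ((-1 + 16) + 14) + 5 = (15 + 14) + 5 = 29 + 5 = 34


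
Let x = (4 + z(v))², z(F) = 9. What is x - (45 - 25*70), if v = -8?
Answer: 1874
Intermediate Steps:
x = 169 (x = (4 + 9)² = 13² = 169)
x - (45 - 25*70) = 169 - (45 - 25*70) = 169 - (45 - 1750) = 169 - 1*(-1705) = 169 + 1705 = 1874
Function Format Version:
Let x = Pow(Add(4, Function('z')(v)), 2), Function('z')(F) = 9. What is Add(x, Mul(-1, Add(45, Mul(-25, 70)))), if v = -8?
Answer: 1874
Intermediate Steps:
x = 169 (x = Pow(Add(4, 9), 2) = Pow(13, 2) = 169)
Add(x, Mul(-1, Add(45, Mul(-25, 70)))) = Add(169, Mul(-1, Add(45, Mul(-25, 70)))) = Add(169, Mul(-1, Add(45, -1750))) = Add(169, Mul(-1, -1705)) = Add(169, 1705) = 1874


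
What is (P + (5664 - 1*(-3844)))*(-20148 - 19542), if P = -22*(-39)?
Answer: -411426540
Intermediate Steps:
P = 858
(P + (5664 - 1*(-3844)))*(-20148 - 19542) = (858 + (5664 - 1*(-3844)))*(-20148 - 19542) = (858 + (5664 + 3844))*(-39690) = (858 + 9508)*(-39690) = 10366*(-39690) = -411426540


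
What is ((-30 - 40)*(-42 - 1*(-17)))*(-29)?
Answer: -50750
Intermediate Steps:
((-30 - 40)*(-42 - 1*(-17)))*(-29) = -70*(-42 + 17)*(-29) = -70*(-25)*(-29) = 1750*(-29) = -50750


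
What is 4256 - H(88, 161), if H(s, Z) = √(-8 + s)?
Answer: 4256 - 4*√5 ≈ 4247.1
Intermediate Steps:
4256 - H(88, 161) = 4256 - √(-8 + 88) = 4256 - √80 = 4256 - 4*√5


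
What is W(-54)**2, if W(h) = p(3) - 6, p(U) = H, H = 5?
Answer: 1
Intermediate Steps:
p(U) = 5
W(h) = -1 (W(h) = 5 - 6 = -1)
W(-54)**2 = (-1)**2 = 1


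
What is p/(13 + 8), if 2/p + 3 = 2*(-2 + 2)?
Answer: -2/63 ≈ -0.031746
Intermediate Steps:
p = -⅔ (p = 2/(-3 + 2*(-2 + 2)) = 2/(-3 + 2*0) = 2/(-3 + 0) = 2/(-3) = 2*(-⅓) = -⅔ ≈ -0.66667)
p/(13 + 8) = -⅔/(13 + 8) = -⅔/21 = (1/21)*(-⅔) = -2/63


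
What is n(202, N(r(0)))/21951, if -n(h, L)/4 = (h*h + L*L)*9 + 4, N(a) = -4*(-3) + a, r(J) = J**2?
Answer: -1474144/21951 ≈ -67.156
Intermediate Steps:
N(a) = 12 + a
n(h, L) = -16 - 36*L**2 - 36*h**2 (n(h, L) = -4*((h*h + L*L)*9 + 4) = -4*((h**2 + L**2)*9 + 4) = -4*((L**2 + h**2)*9 + 4) = -4*((9*L**2 + 9*h**2) + 4) = -4*(4 + 9*L**2 + 9*h**2) = -16 - 36*L**2 - 36*h**2)
n(202, N(r(0)))/21951 = (-16 - 36*(12 + 0**2)**2 - 36*202**2)/21951 = (-16 - 36*(12 + 0)**2 - 36*40804)*(1/21951) = (-16 - 36*12**2 - 1468944)*(1/21951) = (-16 - 36*144 - 1468944)*(1/21951) = (-16 - 5184 - 1468944)*(1/21951) = -1474144*1/21951 = -1474144/21951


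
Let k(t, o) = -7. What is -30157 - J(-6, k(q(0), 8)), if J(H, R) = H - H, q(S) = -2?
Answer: -30157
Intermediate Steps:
J(H, R) = 0
-30157 - J(-6, k(q(0), 8)) = -30157 - 1*0 = -30157 + 0 = -30157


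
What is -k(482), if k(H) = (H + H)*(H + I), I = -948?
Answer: 449224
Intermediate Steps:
k(H) = 2*H*(-948 + H) (k(H) = (H + H)*(H - 948) = (2*H)*(-948 + H) = 2*H*(-948 + H))
-k(482) = -2*482*(-948 + 482) = -2*482*(-466) = -1*(-449224) = 449224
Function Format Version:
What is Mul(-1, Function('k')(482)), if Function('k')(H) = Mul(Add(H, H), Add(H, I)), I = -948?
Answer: 449224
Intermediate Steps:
Function('k')(H) = Mul(2, H, Add(-948, H)) (Function('k')(H) = Mul(Add(H, H), Add(H, -948)) = Mul(Mul(2, H), Add(-948, H)) = Mul(2, H, Add(-948, H)))
Mul(-1, Function('k')(482)) = Mul(-1, Mul(2, 482, Add(-948, 482))) = Mul(-1, Mul(2, 482, -466)) = Mul(-1, -449224) = 449224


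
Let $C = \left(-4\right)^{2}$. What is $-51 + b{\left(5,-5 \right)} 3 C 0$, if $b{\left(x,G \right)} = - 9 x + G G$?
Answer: $-51$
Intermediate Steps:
$b{\left(x,G \right)} = G^{2} - 9 x$ ($b{\left(x,G \right)} = - 9 x + G^{2} = G^{2} - 9 x$)
$C = 16$
$-51 + b{\left(5,-5 \right)} 3 C 0 = -51 + \left(\left(-5\right)^{2} - 45\right) 3 \cdot 16 \cdot 0 = -51 + \left(25 - 45\right) 48 \cdot 0 = -51 - 0 = -51 + 0 = -51$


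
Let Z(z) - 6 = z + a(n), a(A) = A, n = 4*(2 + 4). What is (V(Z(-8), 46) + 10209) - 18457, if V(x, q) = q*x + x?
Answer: -7214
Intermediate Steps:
n = 24 (n = 4*6 = 24)
Z(z) = 30 + z (Z(z) = 6 + (z + 24) = 6 + (24 + z) = 30 + z)
V(x, q) = x + q*x
(V(Z(-8), 46) + 10209) - 18457 = ((30 - 8)*(1 + 46) + 10209) - 18457 = (22*47 + 10209) - 18457 = (1034 + 10209) - 18457 = 11243 - 18457 = -7214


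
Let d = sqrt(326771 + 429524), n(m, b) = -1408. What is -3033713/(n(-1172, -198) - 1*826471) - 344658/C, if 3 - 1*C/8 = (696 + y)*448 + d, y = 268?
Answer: 774961958609886937/205877034567662952 - 1091417*sqrt(2095)/248680102488 ≈ 3.7640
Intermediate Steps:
d = 19*sqrt(2095) (d = sqrt(756295) = 19*sqrt(2095) ≈ 869.65)
C = -3454952 - 152*sqrt(2095) (C = 24 - 8*((696 + 268)*448 + 19*sqrt(2095)) = 24 - 8*(964*448 + 19*sqrt(2095)) = 24 - 8*(431872 + 19*sqrt(2095)) = 24 + (-3454976 - 152*sqrt(2095)) = -3454952 - 152*sqrt(2095) ≈ -3.4619e+6)
-3033713/(n(-1172, -198) - 1*826471) - 344658/C = -3033713/(-1408 - 1*826471) - 344658/(-3454952 - 152*sqrt(2095)) = -3033713/(-1408 - 826471) - 344658/(-3454952 - 152*sqrt(2095)) = -3033713/(-827879) - 344658/(-3454952 - 152*sqrt(2095)) = -3033713*(-1/827879) - 344658/(-3454952 - 152*sqrt(2095)) = 3033713/827879 - 344658/(-3454952 - 152*sqrt(2095))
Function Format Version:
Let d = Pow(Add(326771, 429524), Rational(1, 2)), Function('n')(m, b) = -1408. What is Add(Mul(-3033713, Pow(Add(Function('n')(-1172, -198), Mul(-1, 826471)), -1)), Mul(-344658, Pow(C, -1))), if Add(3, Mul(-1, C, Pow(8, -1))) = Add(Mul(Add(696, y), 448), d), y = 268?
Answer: Add(Rational(774961958609886937, 205877034567662952), Mul(Rational(-1091417, 248680102488), Pow(2095, Rational(1, 2)))) ≈ 3.7640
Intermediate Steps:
d = Mul(19, Pow(2095, Rational(1, 2))) (d = Pow(756295, Rational(1, 2)) = Mul(19, Pow(2095, Rational(1, 2))) ≈ 869.65)
C = Add(-3454952, Mul(-152, Pow(2095, Rational(1, 2)))) (C = Add(24, Mul(-8, Add(Mul(Add(696, 268), 448), Mul(19, Pow(2095, Rational(1, 2)))))) = Add(24, Mul(-8, Add(Mul(964, 448), Mul(19, Pow(2095, Rational(1, 2)))))) = Add(24, Mul(-8, Add(431872, Mul(19, Pow(2095, Rational(1, 2)))))) = Add(24, Add(-3454976, Mul(-152, Pow(2095, Rational(1, 2))))) = Add(-3454952, Mul(-152, Pow(2095, Rational(1, 2)))) ≈ -3.4619e+6)
Add(Mul(-3033713, Pow(Add(Function('n')(-1172, -198), Mul(-1, 826471)), -1)), Mul(-344658, Pow(C, -1))) = Add(Mul(-3033713, Pow(Add(-1408, Mul(-1, 826471)), -1)), Mul(-344658, Pow(Add(-3454952, Mul(-152, Pow(2095, Rational(1, 2)))), -1))) = Add(Mul(-3033713, Pow(Add(-1408, -826471), -1)), Mul(-344658, Pow(Add(-3454952, Mul(-152, Pow(2095, Rational(1, 2)))), -1))) = Add(Mul(-3033713, Pow(-827879, -1)), Mul(-344658, Pow(Add(-3454952, Mul(-152, Pow(2095, Rational(1, 2)))), -1))) = Add(Mul(-3033713, Rational(-1, 827879)), Mul(-344658, Pow(Add(-3454952, Mul(-152, Pow(2095, Rational(1, 2)))), -1))) = Add(Rational(3033713, 827879), Mul(-344658, Pow(Add(-3454952, Mul(-152, Pow(2095, Rational(1, 2)))), -1)))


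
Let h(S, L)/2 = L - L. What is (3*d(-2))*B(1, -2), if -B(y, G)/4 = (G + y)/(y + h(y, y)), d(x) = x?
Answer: -24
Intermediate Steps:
h(S, L) = 0 (h(S, L) = 2*(L - L) = 2*0 = 0)
B(y, G) = -4*(G + y)/y (B(y, G) = -4*(G + y)/(y + 0) = -4*(G + y)/y)
(3*d(-2))*B(1, -2) = (3*(-2))*(-4 - 4*(-2)/1) = -6*(-4 - 4*(-2)*1) = -6*(-4 + 8) = -6*4 = -24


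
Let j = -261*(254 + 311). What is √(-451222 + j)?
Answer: I*√598687 ≈ 773.75*I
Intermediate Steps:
j = -147465 (j = -261*565 = -147465)
√(-451222 + j) = √(-451222 - 147465) = √(-598687) = I*√598687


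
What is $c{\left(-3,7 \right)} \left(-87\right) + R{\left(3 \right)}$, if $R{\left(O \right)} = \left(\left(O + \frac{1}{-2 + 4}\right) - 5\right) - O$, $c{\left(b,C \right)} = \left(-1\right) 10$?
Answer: $\frac{1731}{2} \approx 865.5$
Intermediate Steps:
$c{\left(b,C \right)} = -10$
$R{\left(O \right)} = - \frac{9}{2}$ ($R{\left(O \right)} = \left(\left(O + \frac{1}{2}\right) - 5\right) - O = \left(\left(\frac{1}{2} + O\right) - 5\right) - O = \left(- \frac{9}{2} + O\right) - O = - \frac{9}{2}$)
$c{\left(-3,7 \right)} \left(-87\right) + R{\left(3 \right)} = \left(-10\right) \left(-87\right) - \frac{9}{2} = 870 - \frac{9}{2} = \frac{1731}{2}$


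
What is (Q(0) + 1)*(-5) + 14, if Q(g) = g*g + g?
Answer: 9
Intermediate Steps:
Q(g) = g + g² (Q(g) = g² + g = g + g²)
(Q(0) + 1)*(-5) + 14 = (0*(1 + 0) + 1)*(-5) + 14 = (0*1 + 1)*(-5) + 14 = (0 + 1)*(-5) + 14 = 1*(-5) + 14 = -5 + 14 = 9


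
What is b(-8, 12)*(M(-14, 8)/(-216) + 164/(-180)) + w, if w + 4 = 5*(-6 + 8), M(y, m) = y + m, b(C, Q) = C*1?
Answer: 196/15 ≈ 13.067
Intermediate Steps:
b(C, Q) = C
M(y, m) = m + y
w = 6 (w = -4 + 5*(-6 + 8) = -4 + 5*2 = -4 + 10 = 6)
b(-8, 12)*(M(-14, 8)/(-216) + 164/(-180)) + w = -8*((8 - 14)/(-216) + 164/(-180)) + 6 = -8*(-6*(-1/216) + 164*(-1/180)) + 6 = -8*(1/36 - 41/45) + 6 = -8*(-53/60) + 6 = 106/15 + 6 = 196/15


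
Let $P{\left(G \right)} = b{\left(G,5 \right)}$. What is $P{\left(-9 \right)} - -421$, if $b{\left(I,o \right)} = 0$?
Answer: $421$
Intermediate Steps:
$P{\left(G \right)} = 0$
$P{\left(-9 \right)} - -421 = 0 - -421 = 0 + 421 = 421$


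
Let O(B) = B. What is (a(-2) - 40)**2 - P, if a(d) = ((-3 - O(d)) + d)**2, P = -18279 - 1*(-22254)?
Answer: -3014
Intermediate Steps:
P = 3975 (P = -18279 + 22254 = 3975)
a(d) = 9 (a(d) = ((-3 - d) + d)**2 = (-3)**2 = 9)
(a(-2) - 40)**2 - P = (9 - 40)**2 - 1*3975 = (-31)**2 - 3975 = 961 - 3975 = -3014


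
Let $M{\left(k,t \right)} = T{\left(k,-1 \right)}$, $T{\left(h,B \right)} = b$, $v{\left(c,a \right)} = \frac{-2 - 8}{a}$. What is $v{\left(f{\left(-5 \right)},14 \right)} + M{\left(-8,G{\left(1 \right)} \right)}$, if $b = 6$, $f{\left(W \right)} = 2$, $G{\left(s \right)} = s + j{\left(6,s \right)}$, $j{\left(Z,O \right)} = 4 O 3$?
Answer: $\frac{37}{7} \approx 5.2857$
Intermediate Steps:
$j{\left(Z,O \right)} = 12 O$
$G{\left(s \right)} = 13 s$ ($G{\left(s \right)} = s + 12 s = 13 s$)
$v{\left(c,a \right)} = - \frac{10}{a}$ ($v{\left(c,a \right)} = \frac{-2 - 8}{a} = - \frac{10}{a}$)
$T{\left(h,B \right)} = 6$
$M{\left(k,t \right)} = 6$
$v{\left(f{\left(-5 \right)},14 \right)} + M{\left(-8,G{\left(1 \right)} \right)} = - \frac{10}{14} + 6 = \left(-10\right) \frac{1}{14} + 6 = - \frac{5}{7} + 6 = \frac{37}{7}$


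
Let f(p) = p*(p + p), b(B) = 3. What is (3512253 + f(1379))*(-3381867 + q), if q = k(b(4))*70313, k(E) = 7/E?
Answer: -70619858724350/3 ≈ -2.3540e+13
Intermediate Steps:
f(p) = 2*p**2 (f(p) = p*(2*p) = 2*p**2)
q = 492191/3 (q = (7/3)*70313 = 492191/3 ≈ 1.6406e+5)
(3512253 + f(1379))*(-3381867 + q) = (3512253 + 2*1379**2)*(-3381867 + 492191/3) = (3512253 + 2*1901641)*(-9653410/3) = (3512253 + 3803282)*(-9653410/3) = 7315535*(-9653410/3) = -70619858724350/3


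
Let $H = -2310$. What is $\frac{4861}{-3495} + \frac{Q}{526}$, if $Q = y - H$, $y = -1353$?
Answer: $\frac{787829}{1838370} \approx 0.42855$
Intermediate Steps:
$Q = 957$ ($Q = -1353 - -2310 = -1353 + 2310 = 957$)
$\frac{4861}{-3495} + \frac{Q}{526} = \frac{4861}{-3495} + \frac{957}{526} = 4861 \left(- \frac{1}{3495}\right) + 957 \cdot \frac{1}{526} = - \frac{4861}{3495} + \frac{957}{526} = \frac{787829}{1838370}$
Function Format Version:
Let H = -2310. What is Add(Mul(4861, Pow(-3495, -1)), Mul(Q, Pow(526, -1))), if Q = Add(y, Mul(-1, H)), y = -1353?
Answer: Rational(787829, 1838370) ≈ 0.42855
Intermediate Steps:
Q = 957 (Q = Add(-1353, Mul(-1, -2310)) = Add(-1353, 2310) = 957)
Add(Mul(4861, Pow(-3495, -1)), Mul(Q, Pow(526, -1))) = Add(Mul(4861, Pow(-3495, -1)), Mul(957, Pow(526, -1))) = Add(Mul(4861, Rational(-1, 3495)), Mul(957, Rational(1, 526))) = Add(Rational(-4861, 3495), Rational(957, 526)) = Rational(787829, 1838370)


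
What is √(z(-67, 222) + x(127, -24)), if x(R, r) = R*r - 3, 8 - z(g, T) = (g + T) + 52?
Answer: 5*I*√130 ≈ 57.009*I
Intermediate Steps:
z(g, T) = -44 - T - g (z(g, T) = 8 - ((g + T) + 52) = 8 - ((T + g) + 52) = 8 - (52 + T + g) = 8 + (-52 - T - g) = -44 - T - g)
x(R, r) = -3 + R*r
√(z(-67, 222) + x(127, -24)) = √((-44 - 1*222 - 1*(-67)) + (-3 + 127*(-24))) = √((-44 - 222 + 67) + (-3 - 3048)) = √(-199 - 3051) = √(-3250) = 5*I*√130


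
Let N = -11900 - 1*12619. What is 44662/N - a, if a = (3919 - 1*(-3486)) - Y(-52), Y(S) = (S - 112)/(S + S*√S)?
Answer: 2*(-2360902141*√13 + 1179948431*I)/(318747*(-I + 2*√13)) ≈ -7406.8 - 0.42911*I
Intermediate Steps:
Y(S) = (-112 + S)/(S + S^(3/2))
N = -24519 (N = -11900 - 12619 = -24519)
a = 7405 + 164/(-52 - 104*I*√13) (a = (3919 - 1*(-3486)) - (-112 - 52)/(-52 + (-52)^(3/2)) = (3919 + 3486) - (-164)/(-52 - 104*I*√13) = 7405 - (-164)/(-52 - 104*I*√13) = 7405 + 164/(-52 - 104*I*√13) ≈ 7404.9 + 0.42911*I)
44662/N - a = 44662/(-24519) - (5102004/689 + 82*I*√13/689) = 44662*(-1/24519) + (-5102004/689 - 82*I*√13/689) = -44662/24519 + (-5102004/689 - 82*I*√13/689) = -125126808194/16893591 - 82*I*√13/689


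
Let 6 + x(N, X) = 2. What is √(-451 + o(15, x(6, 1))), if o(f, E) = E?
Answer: I*√455 ≈ 21.331*I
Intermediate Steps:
x(N, X) = -4 (x(N, X) = -6 + 2 = -4)
√(-451 + o(15, x(6, 1))) = √(-451 - 4) = √(-455) = I*√455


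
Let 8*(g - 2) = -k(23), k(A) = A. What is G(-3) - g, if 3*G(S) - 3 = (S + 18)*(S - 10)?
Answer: -505/8 ≈ -63.125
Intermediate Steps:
G(S) = 1 + (-10 + S)*(18 + S)/3 (G(S) = 1 + ((S + 18)*(S - 10))/3 = 1 + ((18 + S)*(-10 + S))/3 = 1 + ((-10 + S)*(18 + S))/3 = 1 + (-10 + S)*(18 + S)/3)
g = -7/8 (g = 2 + (-1*23)/8 = 2 + (⅛)*(-23) = 2 - 23/8 = -7/8 ≈ -0.87500)
G(-3) - g = (-59 + (⅓)*(-3)² + (8/3)*(-3)) - 1*(-7/8) = (-59 + (⅓)*9 - 8) + 7/8 = (-59 + 3 - 8) + 7/8 = -64 + 7/8 = -505/8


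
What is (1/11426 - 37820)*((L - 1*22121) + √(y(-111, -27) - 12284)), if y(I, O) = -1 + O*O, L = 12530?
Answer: 4144571480529/11426 - 1296393957*I*√321/5713 ≈ 3.6273e+8 - 4.0656e+6*I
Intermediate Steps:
y(I, O) = -1 + O²
(1/11426 - 37820)*((L - 1*22121) + √(y(-111, -27) - 12284)) = (1/11426 - 37820)*((12530 - 1*22121) + √((-1 + (-27)²) - 12284)) = (1/11426 - 37820)*((12530 - 22121) + √((-1 + 729) - 12284)) = -432131319*(-9591 + √(728 - 12284))/11426 = -432131319*(-9591 + √(-11556))/11426 = -432131319*(-9591 + 6*I*√321)/11426 = 4144571480529/11426 - 1296393957*I*√321/5713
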